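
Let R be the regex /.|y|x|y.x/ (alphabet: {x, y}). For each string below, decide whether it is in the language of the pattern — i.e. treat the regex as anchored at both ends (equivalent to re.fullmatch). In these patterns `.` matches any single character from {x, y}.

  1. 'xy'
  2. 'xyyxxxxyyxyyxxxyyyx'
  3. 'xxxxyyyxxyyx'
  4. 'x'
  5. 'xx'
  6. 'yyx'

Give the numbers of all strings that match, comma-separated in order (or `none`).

1 → no match
2 → no match
3 → no match
4 → match
5 → no match
6 → match

4, 6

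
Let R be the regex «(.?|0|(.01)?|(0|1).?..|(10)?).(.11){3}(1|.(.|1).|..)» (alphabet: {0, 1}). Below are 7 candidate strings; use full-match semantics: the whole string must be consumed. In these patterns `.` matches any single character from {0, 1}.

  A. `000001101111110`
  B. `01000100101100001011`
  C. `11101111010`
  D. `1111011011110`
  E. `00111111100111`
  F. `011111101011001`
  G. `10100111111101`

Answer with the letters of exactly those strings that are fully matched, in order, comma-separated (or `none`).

A, D

A → match
B → no match
C. `11101111010` → no match
D → match
E → no match
F → no match
G → no match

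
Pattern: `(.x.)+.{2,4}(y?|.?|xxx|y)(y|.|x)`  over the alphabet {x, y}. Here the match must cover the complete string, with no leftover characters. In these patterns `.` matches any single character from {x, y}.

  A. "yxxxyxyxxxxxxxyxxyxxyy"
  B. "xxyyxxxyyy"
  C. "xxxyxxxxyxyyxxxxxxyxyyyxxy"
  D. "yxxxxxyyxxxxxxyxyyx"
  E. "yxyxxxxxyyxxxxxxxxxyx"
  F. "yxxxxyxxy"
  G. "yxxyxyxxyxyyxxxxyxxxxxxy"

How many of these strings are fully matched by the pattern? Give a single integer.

3

A → no match
B → match
C → no match
D → no match
E → match
F → match
G → no match
Total matched: 3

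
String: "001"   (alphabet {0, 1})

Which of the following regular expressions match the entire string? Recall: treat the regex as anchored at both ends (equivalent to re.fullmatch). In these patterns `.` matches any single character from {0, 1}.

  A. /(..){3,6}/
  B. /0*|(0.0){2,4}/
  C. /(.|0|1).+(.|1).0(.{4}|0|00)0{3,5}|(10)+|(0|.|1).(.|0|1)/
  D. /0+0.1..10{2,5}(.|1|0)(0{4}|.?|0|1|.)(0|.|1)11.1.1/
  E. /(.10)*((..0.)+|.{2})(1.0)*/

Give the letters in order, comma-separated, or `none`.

A → no match
B → no match
C → match
D → no match
E → no match

C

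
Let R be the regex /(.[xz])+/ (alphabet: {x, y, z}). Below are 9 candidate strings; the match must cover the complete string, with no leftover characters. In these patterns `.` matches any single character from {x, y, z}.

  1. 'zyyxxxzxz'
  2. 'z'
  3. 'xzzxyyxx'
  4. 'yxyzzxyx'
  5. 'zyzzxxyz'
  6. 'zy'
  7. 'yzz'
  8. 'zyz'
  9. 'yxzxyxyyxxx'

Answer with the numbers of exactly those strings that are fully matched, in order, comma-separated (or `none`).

1 → no match
2 → no match
3 → no match
4 → match
5 → no match
6 → no match
7 → no match
8 → no match
9 → no match

4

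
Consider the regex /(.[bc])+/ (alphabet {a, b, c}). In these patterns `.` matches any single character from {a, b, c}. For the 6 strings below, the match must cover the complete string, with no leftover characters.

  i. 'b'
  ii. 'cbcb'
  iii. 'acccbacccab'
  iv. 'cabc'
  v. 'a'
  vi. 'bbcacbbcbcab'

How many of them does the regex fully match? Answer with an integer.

1

i. 'b' → no match
ii. 'cbcb' → match
iii. 'acccbacccab' → no match
iv. 'cabc' → no match
v. 'a' → no match
vi. 'bbcacbbcbcab' → no match
Total matched: 1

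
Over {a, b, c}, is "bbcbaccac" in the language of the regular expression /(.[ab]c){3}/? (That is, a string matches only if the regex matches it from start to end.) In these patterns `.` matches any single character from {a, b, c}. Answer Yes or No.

Yes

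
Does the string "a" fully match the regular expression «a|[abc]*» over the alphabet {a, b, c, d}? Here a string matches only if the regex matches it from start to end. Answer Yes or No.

Yes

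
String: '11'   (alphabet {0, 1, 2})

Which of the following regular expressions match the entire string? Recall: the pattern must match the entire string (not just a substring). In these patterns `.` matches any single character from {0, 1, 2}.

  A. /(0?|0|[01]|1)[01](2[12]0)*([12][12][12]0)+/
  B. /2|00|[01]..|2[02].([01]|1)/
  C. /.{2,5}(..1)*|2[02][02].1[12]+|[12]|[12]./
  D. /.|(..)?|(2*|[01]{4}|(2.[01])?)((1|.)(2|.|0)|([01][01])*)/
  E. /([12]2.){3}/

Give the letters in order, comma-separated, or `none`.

A → no match — must end with '0'
B → no match
C → match
D → match
E → no match

C, D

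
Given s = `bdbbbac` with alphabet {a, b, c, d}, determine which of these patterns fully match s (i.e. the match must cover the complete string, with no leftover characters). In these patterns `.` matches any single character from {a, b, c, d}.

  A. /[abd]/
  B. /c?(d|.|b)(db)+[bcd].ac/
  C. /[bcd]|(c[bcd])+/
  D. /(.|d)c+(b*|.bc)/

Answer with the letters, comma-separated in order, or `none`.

A → no match
B → match
C → no match
D → no match

B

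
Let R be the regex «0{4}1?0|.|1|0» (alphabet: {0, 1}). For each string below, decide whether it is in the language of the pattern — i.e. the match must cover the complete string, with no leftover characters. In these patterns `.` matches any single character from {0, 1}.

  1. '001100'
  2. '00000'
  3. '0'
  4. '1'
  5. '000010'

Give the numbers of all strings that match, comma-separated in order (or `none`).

2, 3, 4, 5

1 → no match
2 → match
3 → match
4 → match
5 → match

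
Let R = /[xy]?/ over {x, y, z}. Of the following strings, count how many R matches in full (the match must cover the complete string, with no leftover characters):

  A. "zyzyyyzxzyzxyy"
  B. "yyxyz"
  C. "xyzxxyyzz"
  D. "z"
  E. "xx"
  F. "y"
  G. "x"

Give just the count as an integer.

2

A → no match
B. "yyxyz" → no match
C. "xyzxxyyzz" → no match
D. "z" → no match
E. "xx" → no match
F. "y" → match
G. "x" → match
Total matched: 2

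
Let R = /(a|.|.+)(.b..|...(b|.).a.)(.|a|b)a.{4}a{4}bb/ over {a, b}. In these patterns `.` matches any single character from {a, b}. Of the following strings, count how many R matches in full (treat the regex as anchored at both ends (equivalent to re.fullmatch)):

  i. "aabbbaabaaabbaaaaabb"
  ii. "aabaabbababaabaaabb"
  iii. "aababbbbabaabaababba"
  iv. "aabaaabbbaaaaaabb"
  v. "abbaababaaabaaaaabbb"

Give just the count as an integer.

i → match
ii → no match
iii → no match — must end with "abb"
iv → no match
v → no match — must end with "abb"
Total matched: 1

1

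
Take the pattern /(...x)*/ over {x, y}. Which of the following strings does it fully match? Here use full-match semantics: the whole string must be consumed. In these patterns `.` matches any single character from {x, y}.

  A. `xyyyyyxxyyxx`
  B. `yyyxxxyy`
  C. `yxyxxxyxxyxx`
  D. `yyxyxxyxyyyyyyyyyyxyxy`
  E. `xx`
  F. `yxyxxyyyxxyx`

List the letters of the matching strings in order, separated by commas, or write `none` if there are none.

A → no match
B → no match
C → match
D → no match
E → no match
F → no match

C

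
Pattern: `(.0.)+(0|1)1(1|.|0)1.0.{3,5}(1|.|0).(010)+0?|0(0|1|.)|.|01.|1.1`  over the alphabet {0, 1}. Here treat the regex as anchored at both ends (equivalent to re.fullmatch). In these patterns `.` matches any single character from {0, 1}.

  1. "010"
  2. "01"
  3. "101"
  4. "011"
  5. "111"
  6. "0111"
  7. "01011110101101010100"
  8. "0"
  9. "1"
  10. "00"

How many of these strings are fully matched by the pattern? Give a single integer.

8

1 → match
2 → match
3 → match
4 → match
5 → match
6 → no match
7 → no match
8 → match
9 → match
10 → match
Total matched: 8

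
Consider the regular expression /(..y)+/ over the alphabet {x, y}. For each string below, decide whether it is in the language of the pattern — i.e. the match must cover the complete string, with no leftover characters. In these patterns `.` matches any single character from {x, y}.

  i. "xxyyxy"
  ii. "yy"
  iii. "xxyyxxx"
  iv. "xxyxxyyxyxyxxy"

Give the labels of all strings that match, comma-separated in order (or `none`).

i

i → match
ii → no match
iii → no match — must end with "y"
iv → no match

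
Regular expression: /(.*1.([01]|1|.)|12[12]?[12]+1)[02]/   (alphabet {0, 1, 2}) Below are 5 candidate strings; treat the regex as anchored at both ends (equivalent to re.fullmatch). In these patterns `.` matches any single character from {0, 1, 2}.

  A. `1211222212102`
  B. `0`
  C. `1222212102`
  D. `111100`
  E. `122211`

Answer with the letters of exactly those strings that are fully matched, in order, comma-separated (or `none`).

A → no match
B → no match
C → no match
D → match
E → no match

D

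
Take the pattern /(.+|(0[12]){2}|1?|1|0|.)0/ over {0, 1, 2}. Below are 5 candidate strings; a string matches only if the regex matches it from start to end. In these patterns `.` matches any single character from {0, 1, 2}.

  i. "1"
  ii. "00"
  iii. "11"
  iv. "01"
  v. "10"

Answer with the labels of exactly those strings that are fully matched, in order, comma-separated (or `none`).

ii, v

i → no match — must end with "0"
ii → match
iii → no match — must end with "0"
iv → no match — must end with "0"
v → match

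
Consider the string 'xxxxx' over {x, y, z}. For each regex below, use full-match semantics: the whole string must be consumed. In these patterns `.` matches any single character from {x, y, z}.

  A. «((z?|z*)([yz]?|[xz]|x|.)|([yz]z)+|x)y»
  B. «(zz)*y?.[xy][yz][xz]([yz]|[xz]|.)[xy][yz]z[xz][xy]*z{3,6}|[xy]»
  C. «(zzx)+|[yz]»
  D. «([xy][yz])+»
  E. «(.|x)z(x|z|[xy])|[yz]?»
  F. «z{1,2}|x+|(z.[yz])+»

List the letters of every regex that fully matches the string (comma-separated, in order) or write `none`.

A → no match — must end with 'y'
B → no match
C → no match
D → no match
E → no match
F → match

F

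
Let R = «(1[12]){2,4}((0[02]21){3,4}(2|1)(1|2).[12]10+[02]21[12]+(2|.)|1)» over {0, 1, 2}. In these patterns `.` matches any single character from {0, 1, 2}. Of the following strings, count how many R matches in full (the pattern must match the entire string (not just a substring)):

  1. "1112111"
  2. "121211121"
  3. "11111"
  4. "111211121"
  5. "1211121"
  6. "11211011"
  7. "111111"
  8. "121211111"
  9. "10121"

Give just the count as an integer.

1 → match
2 → match
3 → match
4 → match
5 → match
6 → no match
7 → no match
8 → match
9 → no match
Total matched: 6

6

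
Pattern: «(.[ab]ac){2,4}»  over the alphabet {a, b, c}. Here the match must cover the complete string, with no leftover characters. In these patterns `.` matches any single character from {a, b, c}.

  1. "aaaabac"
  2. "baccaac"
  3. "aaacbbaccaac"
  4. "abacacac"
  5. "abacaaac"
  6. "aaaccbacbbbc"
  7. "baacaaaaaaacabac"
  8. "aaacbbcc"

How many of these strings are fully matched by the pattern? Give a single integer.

1 → no match
2 → no match
3 → match
4 → no match
5 → match
6 → no match — must end with "ac"
7 → no match
8 → no match — must end with "ac"
Total matched: 2

2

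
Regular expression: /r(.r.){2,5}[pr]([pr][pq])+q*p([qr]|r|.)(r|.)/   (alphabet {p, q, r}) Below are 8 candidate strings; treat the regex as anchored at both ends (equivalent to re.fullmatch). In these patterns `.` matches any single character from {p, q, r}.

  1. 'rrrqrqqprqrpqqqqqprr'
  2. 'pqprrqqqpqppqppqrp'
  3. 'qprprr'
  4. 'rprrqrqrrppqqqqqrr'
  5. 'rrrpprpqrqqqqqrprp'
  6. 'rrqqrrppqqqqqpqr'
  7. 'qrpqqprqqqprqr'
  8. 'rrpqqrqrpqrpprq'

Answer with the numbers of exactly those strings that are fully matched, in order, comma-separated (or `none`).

1 → no match
2 → no match — must start with 'r'
3 → no match — must start with 'r'
4 → no match
5 → no match
6 → no match
7 → no match — must start with 'r'
8 → no match

none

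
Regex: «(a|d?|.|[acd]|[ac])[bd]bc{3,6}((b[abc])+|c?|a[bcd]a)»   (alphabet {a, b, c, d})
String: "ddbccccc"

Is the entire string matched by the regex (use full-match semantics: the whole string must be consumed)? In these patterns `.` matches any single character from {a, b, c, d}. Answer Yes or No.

Yes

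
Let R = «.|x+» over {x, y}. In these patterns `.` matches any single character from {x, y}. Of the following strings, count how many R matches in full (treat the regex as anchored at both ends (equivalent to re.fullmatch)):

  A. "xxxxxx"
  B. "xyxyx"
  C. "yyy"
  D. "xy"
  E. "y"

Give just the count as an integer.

A → match
B → no match
C → no match
D → no match
E → match
Total matched: 2

2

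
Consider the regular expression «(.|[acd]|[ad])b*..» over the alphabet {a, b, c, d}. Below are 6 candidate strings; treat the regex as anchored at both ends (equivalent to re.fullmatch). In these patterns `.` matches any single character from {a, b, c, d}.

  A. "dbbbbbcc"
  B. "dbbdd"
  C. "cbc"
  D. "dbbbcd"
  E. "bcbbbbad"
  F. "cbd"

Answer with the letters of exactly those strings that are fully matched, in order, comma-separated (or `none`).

A → match
B → match
C → match
D → match
E → no match
F → match

A, B, C, D, F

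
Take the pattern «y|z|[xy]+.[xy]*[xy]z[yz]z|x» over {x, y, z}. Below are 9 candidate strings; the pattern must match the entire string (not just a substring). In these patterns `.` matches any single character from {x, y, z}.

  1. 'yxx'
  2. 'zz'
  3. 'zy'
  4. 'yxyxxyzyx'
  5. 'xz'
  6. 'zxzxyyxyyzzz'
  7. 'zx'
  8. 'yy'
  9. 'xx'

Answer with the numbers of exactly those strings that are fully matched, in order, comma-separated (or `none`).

none

1. 'yxx' → no match
2. 'zz' → no match
3. 'zy' → no match
4. 'yxyxxyzyx' → no match
5. 'xz' → no match
6. 'zxzxyyxyyzzz' → no match
7. 'zx' → no match
8. 'yy' → no match
9. 'xx' → no match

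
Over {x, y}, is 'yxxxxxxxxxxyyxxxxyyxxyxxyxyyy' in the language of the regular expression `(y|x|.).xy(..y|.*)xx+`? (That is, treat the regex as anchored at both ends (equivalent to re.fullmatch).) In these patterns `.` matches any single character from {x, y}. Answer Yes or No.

Every match must end with 'x', but 'yxxxxxxxxxxyyxxxxyyxxyxxyxyyy' does not.

No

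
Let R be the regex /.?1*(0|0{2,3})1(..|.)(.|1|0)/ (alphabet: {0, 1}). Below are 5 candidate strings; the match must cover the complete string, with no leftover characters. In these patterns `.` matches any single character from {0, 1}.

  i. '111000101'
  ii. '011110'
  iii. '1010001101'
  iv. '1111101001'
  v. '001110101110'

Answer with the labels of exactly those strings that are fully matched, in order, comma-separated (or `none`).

i, iv

i. '111000101' → match
ii. '011110' → no match
iii. '1010001101' → no match
iv. '1111101001' → match
v. '001110101110' → no match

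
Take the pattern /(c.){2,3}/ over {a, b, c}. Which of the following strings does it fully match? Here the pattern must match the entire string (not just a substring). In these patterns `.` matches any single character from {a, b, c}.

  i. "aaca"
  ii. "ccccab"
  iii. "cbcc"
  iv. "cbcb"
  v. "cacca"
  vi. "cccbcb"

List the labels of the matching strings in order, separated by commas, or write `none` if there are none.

i → no match — must start with "c"
ii → no match
iii → match
iv → match
v → no match
vi → match

iii, iv, vi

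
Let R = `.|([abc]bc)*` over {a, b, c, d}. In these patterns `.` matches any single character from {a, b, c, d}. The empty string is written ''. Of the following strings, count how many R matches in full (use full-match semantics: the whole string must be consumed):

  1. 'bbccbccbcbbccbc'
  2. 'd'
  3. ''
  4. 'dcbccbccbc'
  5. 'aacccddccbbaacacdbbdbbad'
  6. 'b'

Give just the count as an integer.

1 → match
2 → match
3 → match
4 → no match
5 → no match
6 → match
Total matched: 4

4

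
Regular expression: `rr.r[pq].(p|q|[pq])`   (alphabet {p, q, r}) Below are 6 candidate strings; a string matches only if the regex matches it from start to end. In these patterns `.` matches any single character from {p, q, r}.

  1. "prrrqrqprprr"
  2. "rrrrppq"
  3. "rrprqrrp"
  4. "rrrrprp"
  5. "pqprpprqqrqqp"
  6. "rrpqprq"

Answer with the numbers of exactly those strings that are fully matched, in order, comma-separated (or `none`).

1. "prrrqrqprprr" → no match — must start with "rr"
2. "rrrrppq" → match
3. "rrprqrrp" → no match
4. "rrrrprp" → match
5 → no match — must start with "rr"
6. "rrpqprq" → no match

2, 4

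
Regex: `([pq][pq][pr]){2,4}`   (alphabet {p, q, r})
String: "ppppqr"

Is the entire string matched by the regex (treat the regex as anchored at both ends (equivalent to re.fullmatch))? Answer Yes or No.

Yes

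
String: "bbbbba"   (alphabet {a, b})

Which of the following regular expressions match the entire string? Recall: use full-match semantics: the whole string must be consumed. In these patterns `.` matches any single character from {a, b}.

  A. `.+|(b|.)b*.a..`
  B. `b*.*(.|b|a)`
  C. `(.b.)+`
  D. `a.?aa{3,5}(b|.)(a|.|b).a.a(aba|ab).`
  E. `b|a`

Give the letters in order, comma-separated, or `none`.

A, B, C

A → match
B → match
C → match
D → no match — must start with "a"
E → no match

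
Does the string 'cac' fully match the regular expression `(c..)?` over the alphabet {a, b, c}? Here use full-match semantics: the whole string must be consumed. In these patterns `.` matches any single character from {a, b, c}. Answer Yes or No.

Yes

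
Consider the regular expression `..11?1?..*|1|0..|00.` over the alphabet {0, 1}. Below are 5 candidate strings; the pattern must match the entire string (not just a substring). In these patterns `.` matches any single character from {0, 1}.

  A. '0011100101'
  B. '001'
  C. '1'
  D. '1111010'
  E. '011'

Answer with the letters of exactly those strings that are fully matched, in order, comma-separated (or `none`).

A → match
B → match
C → match
D → match
E → match

A, B, C, D, E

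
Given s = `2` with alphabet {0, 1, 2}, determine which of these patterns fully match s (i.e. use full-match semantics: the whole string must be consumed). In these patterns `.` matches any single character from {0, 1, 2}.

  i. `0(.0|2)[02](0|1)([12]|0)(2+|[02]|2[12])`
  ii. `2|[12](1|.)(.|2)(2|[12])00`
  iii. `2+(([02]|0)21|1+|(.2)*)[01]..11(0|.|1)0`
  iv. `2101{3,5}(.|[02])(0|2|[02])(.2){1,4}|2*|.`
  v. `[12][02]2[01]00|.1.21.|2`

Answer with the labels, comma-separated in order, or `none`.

ii, iv, v

i → no match — must start with `0`
ii → match
iii → no match — must end with `0`
iv → match
v → match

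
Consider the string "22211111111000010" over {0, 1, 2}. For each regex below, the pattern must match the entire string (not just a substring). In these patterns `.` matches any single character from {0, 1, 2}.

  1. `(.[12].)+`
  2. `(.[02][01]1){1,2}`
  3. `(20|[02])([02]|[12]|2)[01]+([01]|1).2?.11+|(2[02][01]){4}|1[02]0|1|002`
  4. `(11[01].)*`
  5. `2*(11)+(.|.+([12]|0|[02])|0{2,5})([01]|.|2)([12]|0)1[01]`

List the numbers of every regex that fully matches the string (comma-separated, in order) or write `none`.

5

1 → no match
2 → no match — must end with "1"
3 → no match
4 → no match
5 → match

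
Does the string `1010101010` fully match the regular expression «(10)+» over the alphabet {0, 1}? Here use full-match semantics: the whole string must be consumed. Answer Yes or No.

Yes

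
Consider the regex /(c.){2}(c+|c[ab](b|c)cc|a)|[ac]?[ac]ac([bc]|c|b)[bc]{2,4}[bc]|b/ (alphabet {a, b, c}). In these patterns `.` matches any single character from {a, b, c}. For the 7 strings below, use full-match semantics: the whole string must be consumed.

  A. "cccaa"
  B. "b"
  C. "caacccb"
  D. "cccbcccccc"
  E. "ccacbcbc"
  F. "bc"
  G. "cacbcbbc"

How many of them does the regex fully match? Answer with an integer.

A → match
B → match
C → no match
D → match
E → match
F → no match
G → match
Total matched: 5

5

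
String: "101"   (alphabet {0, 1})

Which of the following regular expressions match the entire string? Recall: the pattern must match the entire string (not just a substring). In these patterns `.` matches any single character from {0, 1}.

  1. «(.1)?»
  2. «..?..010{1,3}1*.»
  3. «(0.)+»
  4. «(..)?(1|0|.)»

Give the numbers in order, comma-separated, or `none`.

1 → no match
2 → no match
3 → no match — must start with "0"
4 → match

4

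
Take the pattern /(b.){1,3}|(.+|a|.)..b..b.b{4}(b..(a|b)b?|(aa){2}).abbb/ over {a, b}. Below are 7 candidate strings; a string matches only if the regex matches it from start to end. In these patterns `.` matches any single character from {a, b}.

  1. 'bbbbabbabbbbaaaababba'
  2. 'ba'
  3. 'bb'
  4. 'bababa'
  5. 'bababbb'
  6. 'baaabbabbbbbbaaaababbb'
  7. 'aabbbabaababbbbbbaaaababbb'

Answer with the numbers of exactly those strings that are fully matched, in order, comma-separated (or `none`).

1 → no match
2. 'ba' → match
3. 'bb' → match
4. 'bababa' → match
5. 'bababbb' → no match
6 → match
7 → no match

2, 3, 4, 6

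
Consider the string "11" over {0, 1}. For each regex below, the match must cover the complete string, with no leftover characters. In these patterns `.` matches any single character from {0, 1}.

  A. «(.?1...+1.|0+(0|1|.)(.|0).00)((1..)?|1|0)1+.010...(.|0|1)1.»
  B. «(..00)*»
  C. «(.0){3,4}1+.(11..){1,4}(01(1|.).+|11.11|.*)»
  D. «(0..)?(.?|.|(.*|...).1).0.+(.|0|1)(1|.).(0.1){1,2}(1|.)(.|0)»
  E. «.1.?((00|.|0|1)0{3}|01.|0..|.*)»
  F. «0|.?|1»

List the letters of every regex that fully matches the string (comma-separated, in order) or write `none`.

A → no match
B → no match
C → no match
D → no match
E → match
F → no match

E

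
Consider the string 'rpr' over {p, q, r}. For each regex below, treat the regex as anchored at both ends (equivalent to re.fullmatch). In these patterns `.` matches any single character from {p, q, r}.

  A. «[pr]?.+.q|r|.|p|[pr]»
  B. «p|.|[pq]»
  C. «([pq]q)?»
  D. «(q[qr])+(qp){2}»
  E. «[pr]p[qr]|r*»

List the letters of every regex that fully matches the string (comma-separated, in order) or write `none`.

E

A → no match
B → no match
C → no match
D → no match — must start with 'q'
E → match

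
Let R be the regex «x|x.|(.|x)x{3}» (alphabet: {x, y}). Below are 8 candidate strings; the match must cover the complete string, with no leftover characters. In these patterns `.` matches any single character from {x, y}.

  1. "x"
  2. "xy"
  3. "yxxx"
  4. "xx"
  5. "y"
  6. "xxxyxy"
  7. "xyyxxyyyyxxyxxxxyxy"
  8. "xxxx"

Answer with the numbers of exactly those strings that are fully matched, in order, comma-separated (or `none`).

1, 2, 3, 4, 8

1 → match
2 → match
3 → match
4 → match
5 → no match
6 → no match
7 → no match
8 → match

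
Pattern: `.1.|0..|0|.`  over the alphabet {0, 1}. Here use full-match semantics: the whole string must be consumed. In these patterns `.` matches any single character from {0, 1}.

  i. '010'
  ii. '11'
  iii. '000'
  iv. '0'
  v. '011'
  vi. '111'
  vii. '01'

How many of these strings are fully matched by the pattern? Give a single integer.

5

i → match
ii → no match
iii → match
iv → match
v → match
vi → match
vii → no match
Total matched: 5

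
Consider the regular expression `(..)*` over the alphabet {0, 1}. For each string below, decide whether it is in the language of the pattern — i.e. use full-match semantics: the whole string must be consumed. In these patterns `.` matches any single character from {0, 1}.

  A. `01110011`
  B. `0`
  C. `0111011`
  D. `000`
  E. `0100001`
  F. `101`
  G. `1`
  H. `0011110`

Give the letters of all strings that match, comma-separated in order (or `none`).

A → match
B → no match
C → no match
D → no match
E → no match
F → no match
G → no match
H → no match

A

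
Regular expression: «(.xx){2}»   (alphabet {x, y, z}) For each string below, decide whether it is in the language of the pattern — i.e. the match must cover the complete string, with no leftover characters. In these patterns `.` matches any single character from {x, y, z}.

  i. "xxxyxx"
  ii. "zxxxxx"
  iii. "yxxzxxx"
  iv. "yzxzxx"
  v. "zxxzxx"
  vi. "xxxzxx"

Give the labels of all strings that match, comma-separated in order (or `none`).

i, ii, v, vi

i → match
ii → match
iii → no match
iv → no match
v → match
vi → match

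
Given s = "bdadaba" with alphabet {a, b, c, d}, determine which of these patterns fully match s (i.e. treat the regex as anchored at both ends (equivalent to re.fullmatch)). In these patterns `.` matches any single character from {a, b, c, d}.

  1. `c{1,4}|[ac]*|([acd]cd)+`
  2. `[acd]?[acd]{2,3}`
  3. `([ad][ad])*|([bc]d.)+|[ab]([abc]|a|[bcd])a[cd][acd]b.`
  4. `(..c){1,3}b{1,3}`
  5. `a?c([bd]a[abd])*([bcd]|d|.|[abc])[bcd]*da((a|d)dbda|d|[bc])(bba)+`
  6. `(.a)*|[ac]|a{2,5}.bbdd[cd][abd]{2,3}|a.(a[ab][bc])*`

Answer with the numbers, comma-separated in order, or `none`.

3

1 → no match
2 → no match
3 → match
4 → no match — must end with "b"
5 → no match — must end with "bba"
6 → no match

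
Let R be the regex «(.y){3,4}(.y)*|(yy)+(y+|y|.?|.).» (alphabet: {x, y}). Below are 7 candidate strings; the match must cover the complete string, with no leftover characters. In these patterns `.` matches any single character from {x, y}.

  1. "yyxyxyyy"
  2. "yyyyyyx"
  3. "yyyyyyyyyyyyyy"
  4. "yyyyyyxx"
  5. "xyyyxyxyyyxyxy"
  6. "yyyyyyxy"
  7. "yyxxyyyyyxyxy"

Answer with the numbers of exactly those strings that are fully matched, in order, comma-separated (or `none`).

1 → match
2 → match
3 → match
4 → match
5 → match
6 → match
7 → no match

1, 2, 3, 4, 5, 6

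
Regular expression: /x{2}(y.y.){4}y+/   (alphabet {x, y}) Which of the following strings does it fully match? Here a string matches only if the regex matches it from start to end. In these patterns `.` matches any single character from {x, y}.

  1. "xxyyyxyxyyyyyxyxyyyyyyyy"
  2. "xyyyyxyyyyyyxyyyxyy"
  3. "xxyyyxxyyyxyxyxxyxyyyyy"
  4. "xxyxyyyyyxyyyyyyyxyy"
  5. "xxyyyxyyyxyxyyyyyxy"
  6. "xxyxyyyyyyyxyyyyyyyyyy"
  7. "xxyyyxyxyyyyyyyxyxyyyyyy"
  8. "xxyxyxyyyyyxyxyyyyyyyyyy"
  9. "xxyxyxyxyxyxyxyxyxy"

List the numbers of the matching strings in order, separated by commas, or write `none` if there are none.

1 → match
2 → no match
3 → no match
4 → match
5 → match
6 → match
7 → match
8 → match
9 → match

1, 4, 5, 6, 7, 8, 9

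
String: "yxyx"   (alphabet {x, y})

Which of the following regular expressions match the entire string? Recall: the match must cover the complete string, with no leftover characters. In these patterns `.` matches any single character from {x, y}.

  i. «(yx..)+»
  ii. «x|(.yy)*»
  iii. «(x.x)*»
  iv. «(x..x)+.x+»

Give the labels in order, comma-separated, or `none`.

i

i → match
ii → no match
iii → no match
iv → no match — must start with "x"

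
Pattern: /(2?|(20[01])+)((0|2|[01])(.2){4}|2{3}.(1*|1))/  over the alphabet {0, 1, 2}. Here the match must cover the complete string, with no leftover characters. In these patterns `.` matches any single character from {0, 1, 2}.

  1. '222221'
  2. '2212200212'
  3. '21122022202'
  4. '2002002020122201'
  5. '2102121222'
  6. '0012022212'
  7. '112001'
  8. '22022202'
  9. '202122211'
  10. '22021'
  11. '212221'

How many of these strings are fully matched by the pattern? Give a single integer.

2

1. '222221' → match
2. '2212200212' → no match
3. '21122022202' → no match
4 → no match
5. '2102121222' → match
6. '0012022212' → no match
7. '112001' → no match
8. '22022202' → no match
9. '202122211' → no match
10. '22021' → no match
11. '212221' → no match
Total matched: 2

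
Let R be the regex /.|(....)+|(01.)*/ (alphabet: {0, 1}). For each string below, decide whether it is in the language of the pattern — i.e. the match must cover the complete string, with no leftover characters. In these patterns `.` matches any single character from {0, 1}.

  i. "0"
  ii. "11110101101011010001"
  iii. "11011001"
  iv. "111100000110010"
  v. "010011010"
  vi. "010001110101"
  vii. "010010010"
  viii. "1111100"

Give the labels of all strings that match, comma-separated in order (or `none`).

i, ii, iii, v, vi, vii

i → match
ii → match
iii → match
iv → no match
v → match
vi → match
vii → match
viii → no match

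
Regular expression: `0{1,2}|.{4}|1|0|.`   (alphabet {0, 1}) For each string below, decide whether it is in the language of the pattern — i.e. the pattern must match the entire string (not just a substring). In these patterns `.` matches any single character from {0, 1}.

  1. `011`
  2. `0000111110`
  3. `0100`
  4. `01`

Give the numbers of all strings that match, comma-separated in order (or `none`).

1 → no match
2 → no match
3 → match
4 → no match

3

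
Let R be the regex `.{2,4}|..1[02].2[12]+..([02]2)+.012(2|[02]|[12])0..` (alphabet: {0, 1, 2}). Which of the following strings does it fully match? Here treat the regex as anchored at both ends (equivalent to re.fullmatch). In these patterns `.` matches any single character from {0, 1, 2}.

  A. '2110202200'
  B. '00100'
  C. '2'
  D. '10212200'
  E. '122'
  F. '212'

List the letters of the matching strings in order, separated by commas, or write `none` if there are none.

E, F

A → no match
B → no match
C → no match
D → no match
E → match
F → match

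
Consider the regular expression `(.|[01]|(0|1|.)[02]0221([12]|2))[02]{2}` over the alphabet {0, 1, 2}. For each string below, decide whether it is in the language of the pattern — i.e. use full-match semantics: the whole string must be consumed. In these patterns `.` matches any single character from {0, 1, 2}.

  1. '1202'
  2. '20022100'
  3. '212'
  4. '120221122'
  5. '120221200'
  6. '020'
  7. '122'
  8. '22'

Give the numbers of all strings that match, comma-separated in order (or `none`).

4, 5, 6, 7

1 → no match
2 → no match
3 → no match
4 → match
5 → match
6 → match
7 → match
8 → no match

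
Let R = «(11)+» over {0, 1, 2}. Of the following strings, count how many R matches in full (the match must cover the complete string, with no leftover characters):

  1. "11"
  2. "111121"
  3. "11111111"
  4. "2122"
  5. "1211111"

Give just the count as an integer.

1 → match
2 → no match — must end with "11"
3 → match
4 → no match — must start with "11"
5 → no match — must start with "11"
Total matched: 2

2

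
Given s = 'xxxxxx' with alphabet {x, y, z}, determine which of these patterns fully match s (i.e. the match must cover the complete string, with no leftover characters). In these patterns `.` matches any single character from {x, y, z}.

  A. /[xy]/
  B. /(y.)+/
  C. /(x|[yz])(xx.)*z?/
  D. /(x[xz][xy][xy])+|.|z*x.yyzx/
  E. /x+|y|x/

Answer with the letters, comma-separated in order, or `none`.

E

A → no match
B → no match — must start with 'y'
C → no match
D → no match
E → match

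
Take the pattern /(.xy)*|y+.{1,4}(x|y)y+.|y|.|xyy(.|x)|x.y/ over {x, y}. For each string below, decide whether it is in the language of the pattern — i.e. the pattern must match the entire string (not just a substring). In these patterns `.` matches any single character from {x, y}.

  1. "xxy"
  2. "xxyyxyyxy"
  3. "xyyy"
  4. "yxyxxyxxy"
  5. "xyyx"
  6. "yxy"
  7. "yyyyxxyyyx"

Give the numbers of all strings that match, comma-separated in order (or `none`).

1. "xxy" → match
2. "xxyyxyyxy" → match
3. "xyyy" → match
4. "yxyxxyxxy" → match
5. "xyyx" → match
6. "yxy" → match
7. "yyyyxxyyyx" → match

1, 2, 3, 4, 5, 6, 7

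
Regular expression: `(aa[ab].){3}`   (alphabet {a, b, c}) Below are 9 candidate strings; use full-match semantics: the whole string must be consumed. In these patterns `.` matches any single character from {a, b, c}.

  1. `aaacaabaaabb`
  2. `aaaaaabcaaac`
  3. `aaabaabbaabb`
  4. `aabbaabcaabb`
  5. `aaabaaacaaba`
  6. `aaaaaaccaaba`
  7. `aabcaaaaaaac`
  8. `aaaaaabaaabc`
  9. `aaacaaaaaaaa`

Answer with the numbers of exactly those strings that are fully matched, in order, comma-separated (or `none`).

1, 2, 3, 4, 5, 7, 8, 9

1 → match
2 → match
3 → match
4 → match
5 → match
6 → no match
7 → match
8 → match
9 → match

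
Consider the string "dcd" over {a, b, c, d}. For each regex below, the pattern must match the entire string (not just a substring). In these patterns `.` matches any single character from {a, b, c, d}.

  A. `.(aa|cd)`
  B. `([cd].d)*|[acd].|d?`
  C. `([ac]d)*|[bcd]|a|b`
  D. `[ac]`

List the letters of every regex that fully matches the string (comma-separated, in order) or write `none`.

A, B

A → match
B → match
C → no match
D → no match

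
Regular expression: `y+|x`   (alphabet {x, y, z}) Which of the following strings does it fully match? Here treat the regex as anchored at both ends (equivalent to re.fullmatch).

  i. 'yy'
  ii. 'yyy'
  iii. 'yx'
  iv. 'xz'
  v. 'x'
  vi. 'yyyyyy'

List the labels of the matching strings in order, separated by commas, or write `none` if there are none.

i. 'yy' → match
ii. 'yyy' → match
iii. 'yx' → no match
iv. 'xz' → no match
v. 'x' → match
vi. 'yyyyyy' → match

i, ii, v, vi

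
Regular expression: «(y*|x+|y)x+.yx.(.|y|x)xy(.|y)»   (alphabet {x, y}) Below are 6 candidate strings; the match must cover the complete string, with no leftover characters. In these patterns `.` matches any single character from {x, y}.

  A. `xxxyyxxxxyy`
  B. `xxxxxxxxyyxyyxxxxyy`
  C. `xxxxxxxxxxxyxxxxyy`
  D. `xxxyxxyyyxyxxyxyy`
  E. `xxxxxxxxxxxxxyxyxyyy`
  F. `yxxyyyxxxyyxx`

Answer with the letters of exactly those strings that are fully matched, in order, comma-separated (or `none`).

A → match
B → no match
C → match
D → no match
E → no match
F → no match

A, C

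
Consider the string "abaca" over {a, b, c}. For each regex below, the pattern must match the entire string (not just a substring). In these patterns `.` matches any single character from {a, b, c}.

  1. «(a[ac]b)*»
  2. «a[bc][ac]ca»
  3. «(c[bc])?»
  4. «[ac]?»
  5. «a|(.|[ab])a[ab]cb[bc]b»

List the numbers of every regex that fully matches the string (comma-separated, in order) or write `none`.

1 → no match
2 → match
3 → no match
4 → no match
5 → no match

2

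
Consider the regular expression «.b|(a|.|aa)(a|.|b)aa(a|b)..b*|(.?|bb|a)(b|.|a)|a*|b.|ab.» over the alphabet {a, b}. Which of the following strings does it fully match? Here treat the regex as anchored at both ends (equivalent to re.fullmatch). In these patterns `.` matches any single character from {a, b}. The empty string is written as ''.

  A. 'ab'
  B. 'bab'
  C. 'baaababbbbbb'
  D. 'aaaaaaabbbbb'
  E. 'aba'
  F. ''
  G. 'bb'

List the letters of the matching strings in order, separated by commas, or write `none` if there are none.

A. 'ab' → match
B. 'bab' → no match
C. 'baaababbbbbb' → match
D. 'aaaaaaabbbbb' → match
E. 'aba' → match
F. '' → match
G. 'bb' → match

A, C, D, E, F, G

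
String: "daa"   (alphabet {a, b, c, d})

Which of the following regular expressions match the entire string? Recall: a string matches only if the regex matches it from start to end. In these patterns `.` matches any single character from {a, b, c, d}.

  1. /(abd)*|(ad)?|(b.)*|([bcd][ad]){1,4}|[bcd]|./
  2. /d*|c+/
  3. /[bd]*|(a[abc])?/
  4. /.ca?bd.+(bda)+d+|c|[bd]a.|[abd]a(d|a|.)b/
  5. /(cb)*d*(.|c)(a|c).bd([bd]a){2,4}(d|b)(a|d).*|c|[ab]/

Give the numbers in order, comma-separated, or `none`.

4

1 → no match
2 → no match
3 → no match
4 → match
5 → no match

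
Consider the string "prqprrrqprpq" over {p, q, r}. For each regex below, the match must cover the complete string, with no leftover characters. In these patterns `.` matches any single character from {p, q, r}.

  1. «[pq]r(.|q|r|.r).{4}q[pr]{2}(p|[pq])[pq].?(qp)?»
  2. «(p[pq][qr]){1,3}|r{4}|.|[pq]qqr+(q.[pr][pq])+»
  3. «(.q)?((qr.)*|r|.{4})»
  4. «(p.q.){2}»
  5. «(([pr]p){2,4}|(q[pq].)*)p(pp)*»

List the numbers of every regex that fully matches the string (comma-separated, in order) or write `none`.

1 → match
2 → no match
3 → no match
4 → no match
5 → no match

1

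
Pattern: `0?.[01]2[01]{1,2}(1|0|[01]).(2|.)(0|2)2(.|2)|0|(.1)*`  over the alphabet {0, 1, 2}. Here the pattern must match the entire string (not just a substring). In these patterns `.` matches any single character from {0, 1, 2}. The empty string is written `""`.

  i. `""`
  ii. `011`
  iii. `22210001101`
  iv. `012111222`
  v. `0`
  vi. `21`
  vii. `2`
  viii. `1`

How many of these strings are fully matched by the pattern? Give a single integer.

3

i → match
ii → no match
iii → no match
iv → no match
v → match
vi → match
vii → no match
viii → no match
Total matched: 3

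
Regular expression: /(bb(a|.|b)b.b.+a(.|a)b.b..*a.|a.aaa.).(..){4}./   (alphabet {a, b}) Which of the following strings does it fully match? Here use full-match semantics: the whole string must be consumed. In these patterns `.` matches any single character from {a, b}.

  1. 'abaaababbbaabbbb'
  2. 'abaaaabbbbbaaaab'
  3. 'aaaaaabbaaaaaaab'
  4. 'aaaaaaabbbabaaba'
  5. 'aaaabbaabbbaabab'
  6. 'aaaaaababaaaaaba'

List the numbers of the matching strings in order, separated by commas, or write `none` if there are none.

1, 2, 3, 4, 6

1 → match
2 → match
3 → match
4 → match
5 → no match
6 → match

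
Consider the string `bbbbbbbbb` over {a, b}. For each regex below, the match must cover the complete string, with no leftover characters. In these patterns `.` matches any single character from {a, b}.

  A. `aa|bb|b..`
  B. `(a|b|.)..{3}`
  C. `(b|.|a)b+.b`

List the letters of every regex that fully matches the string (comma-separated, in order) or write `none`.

C

A → no match
B → no match
C → match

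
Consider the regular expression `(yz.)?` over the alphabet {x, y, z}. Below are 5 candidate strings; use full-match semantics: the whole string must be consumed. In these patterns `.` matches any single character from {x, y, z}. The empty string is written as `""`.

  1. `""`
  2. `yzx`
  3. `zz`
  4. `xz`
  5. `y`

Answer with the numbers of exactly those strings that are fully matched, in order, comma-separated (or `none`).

1 → match
2 → match
3 → no match
4 → no match
5 → no match

1, 2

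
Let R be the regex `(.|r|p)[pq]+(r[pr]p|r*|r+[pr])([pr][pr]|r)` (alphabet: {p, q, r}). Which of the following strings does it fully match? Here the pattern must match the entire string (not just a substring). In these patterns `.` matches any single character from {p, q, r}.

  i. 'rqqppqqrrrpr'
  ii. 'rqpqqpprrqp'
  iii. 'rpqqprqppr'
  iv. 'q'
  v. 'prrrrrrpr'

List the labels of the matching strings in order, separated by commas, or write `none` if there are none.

i → match
ii → no match
iii → no match
iv → no match
v → no match

i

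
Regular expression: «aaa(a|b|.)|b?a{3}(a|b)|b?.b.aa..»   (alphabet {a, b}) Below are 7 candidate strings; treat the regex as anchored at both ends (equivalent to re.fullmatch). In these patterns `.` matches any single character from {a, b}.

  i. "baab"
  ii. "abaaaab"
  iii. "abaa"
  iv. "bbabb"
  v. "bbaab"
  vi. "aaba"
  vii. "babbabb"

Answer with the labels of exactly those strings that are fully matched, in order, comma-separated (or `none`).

ii

i. "baab" → no match
ii. "abaaaab" → match
iii. "abaa" → no match
iv. "bbabb" → no match
v. "bbaab" → no match
vi. "aaba" → no match
vii. "babbabb" → no match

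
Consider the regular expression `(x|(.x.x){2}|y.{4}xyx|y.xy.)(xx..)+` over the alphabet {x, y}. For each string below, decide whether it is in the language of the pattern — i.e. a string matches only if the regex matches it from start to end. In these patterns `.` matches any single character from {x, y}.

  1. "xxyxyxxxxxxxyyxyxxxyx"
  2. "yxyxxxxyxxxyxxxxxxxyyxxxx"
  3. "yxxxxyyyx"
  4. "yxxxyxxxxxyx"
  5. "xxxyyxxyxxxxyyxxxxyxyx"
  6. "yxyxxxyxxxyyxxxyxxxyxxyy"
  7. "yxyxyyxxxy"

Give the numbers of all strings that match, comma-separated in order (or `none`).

4, 6

1 → no match
2 → no match
3 → no match
4 → match
5 → no match
6 → match
7 → no match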